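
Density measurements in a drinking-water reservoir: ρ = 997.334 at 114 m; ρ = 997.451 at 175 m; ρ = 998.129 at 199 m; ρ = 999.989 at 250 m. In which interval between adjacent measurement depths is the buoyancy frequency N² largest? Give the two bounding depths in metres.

Compute the density gradient over each adjacent pair:
  114–175 m: Δρ/Δz = 0.117/61 = 1.9 × 10⁻³ kg m⁻⁴
  175–199 m: Δρ/Δz = 0.678/24 = 0.028 kg m⁻⁴
  199–250 m: Δρ/Δz = 1.860/51 = 0.036 kg m⁻⁴
The largest gradient is in the 199–250 m interval — the pycnocline.

199–250 m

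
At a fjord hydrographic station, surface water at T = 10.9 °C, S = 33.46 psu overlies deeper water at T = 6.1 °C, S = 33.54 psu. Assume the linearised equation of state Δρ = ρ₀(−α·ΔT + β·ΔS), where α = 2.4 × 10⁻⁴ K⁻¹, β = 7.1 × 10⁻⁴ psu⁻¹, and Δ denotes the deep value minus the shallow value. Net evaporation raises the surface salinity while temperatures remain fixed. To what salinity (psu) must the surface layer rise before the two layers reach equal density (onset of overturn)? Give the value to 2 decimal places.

35.16 psu

Neutral buoyancy requires −α(T_deep − T_surf) + β(S_deep − S_surf′) = 0.
S_surf′ = S_deep − (α/β)·ΔT = 33.54 − (2.4 × 10⁻⁴/7.1 × 10⁻⁴)·(-4.8) = 35.1625 psu.
Increase required: 35.1625 − 33.46 = 1.7025 psu.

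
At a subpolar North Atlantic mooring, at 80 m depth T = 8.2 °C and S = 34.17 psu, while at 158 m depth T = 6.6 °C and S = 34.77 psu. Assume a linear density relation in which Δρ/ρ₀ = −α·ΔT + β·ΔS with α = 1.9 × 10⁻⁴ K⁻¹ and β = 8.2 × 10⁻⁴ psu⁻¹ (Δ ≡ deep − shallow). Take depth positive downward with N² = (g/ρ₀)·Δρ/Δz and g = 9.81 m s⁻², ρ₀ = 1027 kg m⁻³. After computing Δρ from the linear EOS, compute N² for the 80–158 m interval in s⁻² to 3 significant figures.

ΔT = -1.6 K, ΔS = +0.60 psu (deep − shallow).
Δρ/ρ₀ = −αΔT + βΔS = 3.04 × 10⁻⁴ + 4.92 × 10⁻⁴ = 7.96 × 10⁻⁴, so Δρ ≈ 0.8175 kg m⁻³.
N² = (g/ρ₀)·Δρ/Δz = g·(Δρ/ρ₀)/Δz = 9.81 × 7.96 × 10⁻⁴ / 78 = 1.0011 × 10⁻⁴ s⁻² ≈ 1.00 × 10⁻⁴ s⁻².

1.00 × 10⁻⁴ s⁻²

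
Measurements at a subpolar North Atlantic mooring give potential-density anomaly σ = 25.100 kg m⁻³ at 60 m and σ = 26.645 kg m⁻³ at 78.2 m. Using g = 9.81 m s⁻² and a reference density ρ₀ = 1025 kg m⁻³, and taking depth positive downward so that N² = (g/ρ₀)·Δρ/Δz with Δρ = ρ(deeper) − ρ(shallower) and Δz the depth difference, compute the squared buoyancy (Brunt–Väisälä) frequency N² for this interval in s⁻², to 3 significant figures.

Δρ = 1026.645 − 1025.100 = 1.545 kg m⁻³ over Δz = 78.2 − 60 = 18.2 m.
N² = (9.81/1025) × (1.545/18.2) = 8.1246 × 10⁻⁴ s⁻² ≈ 8.12 × 10⁻⁴ s⁻².

8.12 × 10⁻⁴ s⁻²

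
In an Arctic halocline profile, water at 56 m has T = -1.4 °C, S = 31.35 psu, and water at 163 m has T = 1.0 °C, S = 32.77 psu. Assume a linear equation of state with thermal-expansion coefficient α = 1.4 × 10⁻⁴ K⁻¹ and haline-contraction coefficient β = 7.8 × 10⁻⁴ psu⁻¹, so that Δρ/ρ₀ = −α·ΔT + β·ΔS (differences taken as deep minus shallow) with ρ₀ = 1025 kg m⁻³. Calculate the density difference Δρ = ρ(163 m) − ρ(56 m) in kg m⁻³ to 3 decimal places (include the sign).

+0.791 kg m⁻³

ΔT = +2.4 K, ΔS = +1.42 psu (deep − shallow).
Δρ/ρ₀ = −(1.4 × 10⁻⁴)(+2.4) + (7.8 × 10⁻⁴)(+1.42) = 7.716 × 10⁻⁴.
Δρ = 1025 × (7.716 × 10⁻⁴) = +0.791 kg m⁻³.
Positive Δρ: denser below, stable.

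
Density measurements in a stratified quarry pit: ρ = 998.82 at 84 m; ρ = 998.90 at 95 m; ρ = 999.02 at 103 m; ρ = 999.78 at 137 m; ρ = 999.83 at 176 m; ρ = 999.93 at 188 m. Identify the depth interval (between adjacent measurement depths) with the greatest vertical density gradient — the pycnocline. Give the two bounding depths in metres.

Compute the density gradient over each adjacent pair:
  84–95 m: Δρ/Δz = 0.08/11 = 7.3 × 10⁻³ kg m⁻⁴
  95–103 m: Δρ/Δz = 0.12/8 = 0.015 kg m⁻⁴
  103–137 m: Δρ/Δz = 0.76/34 = 0.022 kg m⁻⁴
  137–176 m: Δρ/Δz = 0.05/39 = 1.3 × 10⁻³ kg m⁻⁴
  176–188 m: Δρ/Δz = 0.10/12 = 8.3 × 10⁻³ kg m⁻⁴
The largest gradient is in the 103–137 m interval — the pycnocline.

103–137 m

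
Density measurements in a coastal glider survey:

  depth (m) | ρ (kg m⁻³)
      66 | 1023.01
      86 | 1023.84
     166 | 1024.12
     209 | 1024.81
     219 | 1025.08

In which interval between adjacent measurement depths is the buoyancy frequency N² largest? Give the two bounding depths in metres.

66–86 m

Compute the density gradient over each adjacent pair:
  66–86 m: Δρ/Δz = 0.83/20 = 0.041 kg m⁻⁴
  86–166 m: Δρ/Δz = 0.28/80 = 3.5 × 10⁻³ kg m⁻⁴
  166–209 m: Δρ/Δz = 0.69/43 = 0.016 kg m⁻⁴
  209–219 m: Δρ/Δz = 0.27/10 = 0.027 kg m⁻⁴
The largest gradient is in the 66–86 m interval — the pycnocline.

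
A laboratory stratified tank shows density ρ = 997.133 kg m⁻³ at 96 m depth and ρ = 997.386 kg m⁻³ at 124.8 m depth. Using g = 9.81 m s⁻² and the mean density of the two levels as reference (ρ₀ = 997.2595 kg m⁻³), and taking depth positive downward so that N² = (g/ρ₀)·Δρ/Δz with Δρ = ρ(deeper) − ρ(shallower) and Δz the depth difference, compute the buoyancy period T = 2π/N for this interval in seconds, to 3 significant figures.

676 s

Δρ = 997.386 − 997.133 = 0.253 kg m⁻³ over Δz = 124.8 − 96 = 28.8 m.
N² = (9.81/997.2595) × (0.253/28.8) = 8.6415 × 10⁻⁵ s⁻².
N = √(8.6415 × 10⁻⁵) = 9.2960 × 10⁻³ rad s⁻¹, so T = 2π/N = 675.90 s ≈ 676 s.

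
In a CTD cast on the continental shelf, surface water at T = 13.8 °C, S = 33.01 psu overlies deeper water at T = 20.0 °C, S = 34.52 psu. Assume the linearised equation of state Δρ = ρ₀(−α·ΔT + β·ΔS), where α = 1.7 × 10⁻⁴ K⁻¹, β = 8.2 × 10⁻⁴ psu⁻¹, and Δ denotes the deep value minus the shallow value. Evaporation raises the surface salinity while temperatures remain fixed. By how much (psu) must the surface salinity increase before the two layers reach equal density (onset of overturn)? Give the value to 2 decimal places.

0.22 psu

Neutral buoyancy requires −α(T_deep − T_surf) + β(S_deep − S_surf′) = 0.
S_surf′ = S_deep − (α/β)·ΔT = 34.52 − (1.7 × 10⁻⁴/8.2 × 10⁻⁴)·(+6.2) = 33.2346 psu.
Increase required: 33.2346 − 33.01 = 0.2246 psu.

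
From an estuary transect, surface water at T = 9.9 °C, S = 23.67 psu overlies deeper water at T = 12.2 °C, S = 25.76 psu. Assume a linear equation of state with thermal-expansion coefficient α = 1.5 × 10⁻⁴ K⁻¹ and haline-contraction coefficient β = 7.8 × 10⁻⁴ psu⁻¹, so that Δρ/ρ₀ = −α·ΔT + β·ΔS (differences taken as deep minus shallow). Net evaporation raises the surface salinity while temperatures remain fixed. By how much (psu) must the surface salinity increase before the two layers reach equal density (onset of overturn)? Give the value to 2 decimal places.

Neutral buoyancy requires −α(T_deep − T_surf) + β(S_deep − S_surf′) = 0.
S_surf′ = S_deep − (α/β)·ΔT = 25.76 − (1.5 × 10⁻⁴/7.8 × 10⁻⁴)·(+2.3) = 25.3177 psu.
Increase required: 25.3177 − 23.67 = 1.6477 psu.

1.65 psu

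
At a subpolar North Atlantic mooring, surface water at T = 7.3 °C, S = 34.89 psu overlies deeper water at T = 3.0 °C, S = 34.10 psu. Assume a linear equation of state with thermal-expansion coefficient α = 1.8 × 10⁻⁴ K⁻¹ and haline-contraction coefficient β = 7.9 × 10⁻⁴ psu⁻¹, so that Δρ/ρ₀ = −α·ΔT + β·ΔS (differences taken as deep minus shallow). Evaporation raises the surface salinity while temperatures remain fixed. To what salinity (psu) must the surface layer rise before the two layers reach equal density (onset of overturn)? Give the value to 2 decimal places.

35.08 psu

Neutral buoyancy requires −α(T_deep − T_surf) + β(S_deep − S_surf′) = 0.
S_surf′ = S_deep − (α/β)·ΔT = 34.10 − (1.8 × 10⁻⁴/7.9 × 10⁻⁴)·(-4.3) = 35.0797 psu.
Increase required: 35.0797 − 34.89 = 0.1897 psu.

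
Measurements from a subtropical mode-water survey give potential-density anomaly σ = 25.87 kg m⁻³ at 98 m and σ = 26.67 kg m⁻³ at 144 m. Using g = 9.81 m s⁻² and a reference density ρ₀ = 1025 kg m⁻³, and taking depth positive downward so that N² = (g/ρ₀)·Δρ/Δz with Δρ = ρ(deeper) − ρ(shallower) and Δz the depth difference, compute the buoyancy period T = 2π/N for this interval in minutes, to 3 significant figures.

Δρ = 1026.67 − 1025.87 = 0.80 kg m⁻³ over Δz = 144 − 98 = 46 m.
N² = (9.81/1025) × (0.80/46) = 1.6645 × 10⁻⁴ s⁻².
N = √(1.6645 × 10⁻⁴) = 0.012902 rad s⁻¹, so T = 2π/N = 486.99 s = 8.1165 min ≈ 8.12 min.
A positive N² confirms static stability across the interval.

8.12 min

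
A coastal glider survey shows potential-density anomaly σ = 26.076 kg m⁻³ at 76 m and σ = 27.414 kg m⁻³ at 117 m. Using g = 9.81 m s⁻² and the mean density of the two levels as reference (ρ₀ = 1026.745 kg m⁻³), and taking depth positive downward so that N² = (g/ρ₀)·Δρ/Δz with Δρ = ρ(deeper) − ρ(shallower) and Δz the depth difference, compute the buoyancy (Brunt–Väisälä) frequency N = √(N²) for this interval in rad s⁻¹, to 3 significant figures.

Δρ = 1027.414 − 1026.076 = 1.338 kg m⁻³ over Δz = 117 − 76 = 41 m.
N² = (9.81/1026.745) × (1.338/41) = 3.1180 × 10⁻⁴ s⁻².
N = √(3.1180 × 10⁻⁴) = 0.017658 rad s⁻¹ ≈ 0.0177 rad s⁻¹.

0.0177 rad s⁻¹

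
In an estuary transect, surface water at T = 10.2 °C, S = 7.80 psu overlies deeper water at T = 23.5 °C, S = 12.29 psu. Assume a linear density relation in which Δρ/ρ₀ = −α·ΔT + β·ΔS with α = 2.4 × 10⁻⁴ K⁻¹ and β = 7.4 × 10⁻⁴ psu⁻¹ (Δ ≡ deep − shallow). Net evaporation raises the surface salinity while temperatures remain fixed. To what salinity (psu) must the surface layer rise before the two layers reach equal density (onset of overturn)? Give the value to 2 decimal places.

Neutral buoyancy requires −α(T_deep − T_surf) + β(S_deep − S_surf′) = 0.
S_surf′ = S_deep − (α/β)·ΔT = 12.29 − (2.4 × 10⁻⁴/7.4 × 10⁻⁴)·(+13.3) = 7.9765 psu.
Increase required: 7.9765 − 7.80 = 0.1765 psu.

7.98 psu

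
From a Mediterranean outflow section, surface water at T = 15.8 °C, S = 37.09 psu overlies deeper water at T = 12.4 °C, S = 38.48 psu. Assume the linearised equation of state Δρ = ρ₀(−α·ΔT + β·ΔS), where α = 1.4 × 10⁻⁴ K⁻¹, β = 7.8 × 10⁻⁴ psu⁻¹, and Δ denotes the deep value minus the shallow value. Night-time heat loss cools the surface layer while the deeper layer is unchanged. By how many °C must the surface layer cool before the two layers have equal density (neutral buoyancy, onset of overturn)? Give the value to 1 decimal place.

Neutral buoyancy requires Δρ = 0, i.e. −α(T_deep − T_surf′) + β(S_deep − S_surf) = 0.
T_surf′ = T_deep − (β/α)·ΔS = 12.4 − (7.8 × 10⁻⁴/1.4 × 10⁻⁴)·(+1.39) = 4.656 °C.
Cooling required: 15.8 − (4.656) = 11.144 °C.

11.1 °C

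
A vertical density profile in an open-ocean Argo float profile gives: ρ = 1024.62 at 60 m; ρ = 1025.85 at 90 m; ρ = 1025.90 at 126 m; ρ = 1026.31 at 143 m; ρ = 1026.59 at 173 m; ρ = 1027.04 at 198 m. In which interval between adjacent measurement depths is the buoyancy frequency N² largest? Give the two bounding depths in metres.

60–90 m

Compute the density gradient over each adjacent pair:
  60–90 m: Δρ/Δz = 1.23/30 = 0.041 kg m⁻⁴
  90–126 m: Δρ/Δz = 0.05/36 = 1.4 × 10⁻³ kg m⁻⁴
  126–143 m: Δρ/Δz = 0.41/17 = 0.024 kg m⁻⁴
  143–173 m: Δρ/Δz = 0.28/30 = 9.3 × 10⁻³ kg m⁻⁴
  173–198 m: Δρ/Δz = 0.45/25 = 0.018 kg m⁻⁴
The largest gradient is in the 60–90 m interval — the pycnocline.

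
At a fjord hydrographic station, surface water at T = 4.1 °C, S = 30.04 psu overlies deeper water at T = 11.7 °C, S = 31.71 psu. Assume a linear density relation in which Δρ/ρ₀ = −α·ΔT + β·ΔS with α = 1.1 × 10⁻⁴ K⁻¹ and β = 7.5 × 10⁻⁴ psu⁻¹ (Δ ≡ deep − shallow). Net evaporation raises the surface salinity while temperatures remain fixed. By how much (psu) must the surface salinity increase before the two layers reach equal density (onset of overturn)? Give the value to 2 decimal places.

0.56 psu

Neutral buoyancy requires −α(T_deep − T_surf) + β(S_deep − S_surf′) = 0.
S_surf′ = S_deep − (α/β)·ΔT = 31.71 − (1.1 × 10⁻⁴/7.5 × 10⁻⁴)·(+7.6) = 30.5953 psu.
Increase required: 30.5953 − 30.04 = 0.5553 psu.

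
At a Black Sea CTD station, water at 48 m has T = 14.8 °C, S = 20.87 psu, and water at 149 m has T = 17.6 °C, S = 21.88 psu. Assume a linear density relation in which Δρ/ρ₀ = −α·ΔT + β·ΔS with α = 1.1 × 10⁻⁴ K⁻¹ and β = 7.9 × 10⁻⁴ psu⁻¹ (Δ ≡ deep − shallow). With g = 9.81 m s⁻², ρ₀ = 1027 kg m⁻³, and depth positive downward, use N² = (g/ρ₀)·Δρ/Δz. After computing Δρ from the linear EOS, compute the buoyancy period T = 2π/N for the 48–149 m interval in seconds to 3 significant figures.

911 s

ΔT = +2.8 K, ΔS = +1.01 psu (deep − shallow).
Δρ/ρ₀ = −αΔT + βΔS = -3.08 × 10⁻⁴ + 7.979 × 10⁻⁴ = 4.899 × 10⁻⁴, so Δρ ≈ 0.5031 kg m⁻³.
N² = (g/ρ₀)·Δρ/Δz = g·(Δρ/ρ₀)/Δz = 9.81 × 4.899 × 10⁻⁴ / 101 = 4.7583 × 10⁻⁵ s⁻².
N = √(4.7583 × 10⁻⁵) = 6.8980 × 10⁻³ rad s⁻¹ → T = 2π/N = 910.87 s ≈ 911 s.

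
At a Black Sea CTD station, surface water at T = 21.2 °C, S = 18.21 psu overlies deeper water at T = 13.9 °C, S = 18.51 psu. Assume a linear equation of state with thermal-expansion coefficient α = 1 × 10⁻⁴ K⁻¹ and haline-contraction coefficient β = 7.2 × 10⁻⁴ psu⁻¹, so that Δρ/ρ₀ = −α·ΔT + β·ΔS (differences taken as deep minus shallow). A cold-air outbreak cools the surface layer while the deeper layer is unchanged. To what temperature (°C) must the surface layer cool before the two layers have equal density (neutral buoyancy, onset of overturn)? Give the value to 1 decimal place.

11.7 °C

Neutral buoyancy requires Δρ = 0, i.e. −α(T_deep − T_surf′) + β(S_deep − S_surf) = 0.
T_surf′ = T_deep − (β/α)·ΔS = 13.9 − (7.2 × 10⁻⁴/1 × 10⁻⁴)·(+0.30) = 11.740 °C.
Cooling required: 21.2 − (11.740) = 9.460 °C.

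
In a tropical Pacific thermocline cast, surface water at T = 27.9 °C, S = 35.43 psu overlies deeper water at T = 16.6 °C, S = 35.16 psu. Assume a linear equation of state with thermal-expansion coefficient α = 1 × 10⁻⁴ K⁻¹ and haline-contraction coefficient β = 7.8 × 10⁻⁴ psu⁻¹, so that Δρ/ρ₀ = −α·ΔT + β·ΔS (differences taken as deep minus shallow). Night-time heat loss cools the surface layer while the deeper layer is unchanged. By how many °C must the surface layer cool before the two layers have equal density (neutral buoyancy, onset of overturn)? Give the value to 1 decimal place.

9.2 °C

Neutral buoyancy requires Δρ = 0, i.e. −α(T_deep − T_surf′) + β(S_deep − S_surf) = 0.
T_surf′ = T_deep − (β/α)·ΔS = 16.6 − (7.8 × 10⁻⁴/1 × 10⁻⁴)·(-0.27) = 18.706 °C.
Cooling required: 27.9 − (18.706) = 9.194 °C.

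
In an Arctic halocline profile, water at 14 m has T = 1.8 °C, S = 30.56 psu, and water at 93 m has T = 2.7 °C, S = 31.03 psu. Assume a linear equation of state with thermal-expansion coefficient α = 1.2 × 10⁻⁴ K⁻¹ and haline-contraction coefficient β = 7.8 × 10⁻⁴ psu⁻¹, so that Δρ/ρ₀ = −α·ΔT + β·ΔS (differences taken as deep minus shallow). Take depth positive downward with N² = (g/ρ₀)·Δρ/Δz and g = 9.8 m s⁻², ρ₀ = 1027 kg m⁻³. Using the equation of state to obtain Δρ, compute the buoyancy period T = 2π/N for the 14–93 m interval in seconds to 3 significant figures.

1.11 × 10³ s

ΔT = +0.9 K, ΔS = +0.47 psu (deep − shallow).
Δρ/ρ₀ = −αΔT + βΔS = -1.08 × 10⁻⁴ + 3.666 × 10⁻⁴ = 2.586 × 10⁻⁴, so Δρ ≈ 0.2656 kg m⁻³.
N² = (g/ρ₀)·Δρ/Δz = g·(Δρ/ρ₀)/Δz = 9.8 × 2.586 × 10⁻⁴ / 79 = 3.2079 × 10⁻⁵ s⁻².
N = √(3.2079 × 10⁻⁵) = 5.6638 × 10⁻³ rad s⁻¹ → T = 2π/N = 1.1094 × 10³ s ≈ 1.11 × 10³ s.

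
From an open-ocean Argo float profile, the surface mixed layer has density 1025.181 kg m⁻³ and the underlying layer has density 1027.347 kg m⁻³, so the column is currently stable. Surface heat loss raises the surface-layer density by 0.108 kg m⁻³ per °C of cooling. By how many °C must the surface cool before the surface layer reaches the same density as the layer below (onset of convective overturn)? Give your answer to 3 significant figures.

Density deficit of the surface layer: 1027.347 − 1025.181 = 2.166 kg m⁻³.
Required change = 2.166 / 0.108 = 20.1 °C.

20.1 °C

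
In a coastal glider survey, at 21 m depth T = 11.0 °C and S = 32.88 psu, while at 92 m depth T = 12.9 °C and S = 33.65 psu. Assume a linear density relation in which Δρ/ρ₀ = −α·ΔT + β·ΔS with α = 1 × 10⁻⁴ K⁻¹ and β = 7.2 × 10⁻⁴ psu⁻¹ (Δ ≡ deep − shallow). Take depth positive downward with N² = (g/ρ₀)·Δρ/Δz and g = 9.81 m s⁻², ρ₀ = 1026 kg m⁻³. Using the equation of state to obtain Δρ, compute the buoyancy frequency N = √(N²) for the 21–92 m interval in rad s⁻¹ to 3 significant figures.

7.10 × 10⁻³ rad s⁻¹

ΔT = +1.9 K, ΔS = +0.77 psu (deep − shallow).
Δρ/ρ₀ = −αΔT + βΔS = -1.90 × 10⁻⁴ + 5.544 × 10⁻⁴ = 3.644 × 10⁻⁴, so Δρ ≈ 0.3739 kg m⁻³.
N² = (g/ρ₀)·Δρ/Δz = g·(Δρ/ρ₀)/Δz = 9.81 × 3.644 × 10⁻⁴ / 71 = 5.0349 × 10⁻⁵ s⁻².
N = √(5.0349 × 10⁻⁵) = 7.0957 × 10⁻³ rad s⁻¹ ≈ 7.10 × 10⁻³ rad s⁻¹.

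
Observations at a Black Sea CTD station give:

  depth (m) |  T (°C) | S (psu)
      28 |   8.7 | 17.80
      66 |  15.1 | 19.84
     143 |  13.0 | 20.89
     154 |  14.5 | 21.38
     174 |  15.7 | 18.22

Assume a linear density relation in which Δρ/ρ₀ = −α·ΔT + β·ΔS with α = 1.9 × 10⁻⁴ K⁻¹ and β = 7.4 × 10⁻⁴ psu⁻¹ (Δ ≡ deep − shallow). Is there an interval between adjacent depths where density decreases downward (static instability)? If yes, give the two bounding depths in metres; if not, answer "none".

Evaluate Δρ/ρ₀ = −αΔT + βΔS across each adjacent pair:
  28–66 m: −αΔT+βΔS = −(1.9 × 10⁻⁴)(+6.4)+(7.4 × 10⁻⁴)(+2.04) = 2.9 × 10⁻⁴ → stable
  66–143 m: −αΔT+βΔS = −(1.9 × 10⁻⁴)(-2.1)+(7.4 × 10⁻⁴)(+1.05) = 1.2 × 10⁻³ → stable
  143–154 m: −αΔT+βΔS = −(1.9 × 10⁻⁴)(+1.5)+(7.4 × 10⁻⁴)(+0.49) = 7.8 × 10⁻⁵ → stable
  154–174 m: −αΔT+βΔS = −(1.9 × 10⁻⁴)(+1.2)+(7.4 × 10⁻⁴)(-3.16) = -2.6 × 10⁻³ → UNSTABLE
The 154–174 m interval has Δρ < 0: lighter water underlies denser water.

154–174 m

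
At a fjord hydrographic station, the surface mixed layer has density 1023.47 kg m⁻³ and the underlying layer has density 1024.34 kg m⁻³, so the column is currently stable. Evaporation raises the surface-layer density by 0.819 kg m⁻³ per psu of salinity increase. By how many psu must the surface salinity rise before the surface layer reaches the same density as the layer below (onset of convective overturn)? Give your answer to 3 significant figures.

Density deficit of the surface layer: 1024.34 − 1023.47 = 0.87 kg m⁻³.
Required change = 0.87 / 0.819 = 1.06 psu.

1.06 psu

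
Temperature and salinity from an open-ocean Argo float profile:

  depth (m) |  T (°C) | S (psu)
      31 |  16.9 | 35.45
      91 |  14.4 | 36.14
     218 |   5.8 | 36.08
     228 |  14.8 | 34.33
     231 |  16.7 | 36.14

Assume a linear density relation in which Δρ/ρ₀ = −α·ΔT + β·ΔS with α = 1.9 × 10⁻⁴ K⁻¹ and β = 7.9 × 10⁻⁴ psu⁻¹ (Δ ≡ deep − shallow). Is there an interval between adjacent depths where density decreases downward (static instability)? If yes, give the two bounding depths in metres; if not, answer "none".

Evaluate Δρ/ρ₀ = −αΔT + βΔS across each adjacent pair:
  31–91 m: −αΔT+βΔS = −(1.9 × 10⁻⁴)(-2.5)+(7.9 × 10⁻⁴)(+0.69) = 1.0 × 10⁻³ → stable
  91–218 m: −αΔT+βΔS = −(1.9 × 10⁻⁴)(-8.6)+(7.9 × 10⁻⁴)(-0.06) = 1.6 × 10⁻³ → stable
  218–228 m: −αΔT+βΔS = −(1.9 × 10⁻⁴)(+9.0)+(7.9 × 10⁻⁴)(-1.75) = -3.1 × 10⁻³ → UNSTABLE
  228–231 m: −αΔT+βΔS = −(1.9 × 10⁻⁴)(+1.9)+(7.9 × 10⁻⁴)(+1.81) = 1.1 × 10⁻³ → stable
The 218–228 m interval has Δρ < 0: lighter water underlies denser water.

218–228 m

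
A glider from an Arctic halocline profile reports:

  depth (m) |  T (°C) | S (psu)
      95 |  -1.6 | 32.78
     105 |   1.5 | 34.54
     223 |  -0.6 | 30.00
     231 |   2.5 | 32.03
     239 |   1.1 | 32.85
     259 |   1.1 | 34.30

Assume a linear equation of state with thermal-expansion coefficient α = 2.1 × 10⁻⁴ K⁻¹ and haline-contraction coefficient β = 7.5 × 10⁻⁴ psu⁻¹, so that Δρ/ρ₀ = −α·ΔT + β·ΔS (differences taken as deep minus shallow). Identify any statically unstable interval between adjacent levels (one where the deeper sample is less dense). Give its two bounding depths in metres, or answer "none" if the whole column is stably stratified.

Evaluate Δρ/ρ₀ = −αΔT + βΔS across each adjacent pair:
  95–105 m: −αΔT+βΔS = −(2.1 × 10⁻⁴)(+3.1)+(7.5 × 10⁻⁴)(+1.76) = 6.7 × 10⁻⁴ → stable
  105–223 m: −αΔT+βΔS = −(2.1 × 10⁻⁴)(-2.1)+(7.5 × 10⁻⁴)(-4.54) = -3.0 × 10⁻³ → UNSTABLE
  223–231 m: −αΔT+βΔS = −(2.1 × 10⁻⁴)(+3.1)+(7.5 × 10⁻⁴)(+2.03) = 8.7 × 10⁻⁴ → stable
  231–239 m: −αΔT+βΔS = −(2.1 × 10⁻⁴)(-1.4)+(7.5 × 10⁻⁴)(+0.82) = 9.1 × 10⁻⁴ → stable
  239–259 m: −αΔT+βΔS = −(2.1 × 10⁻⁴)(+0.0)+(7.5 × 10⁻⁴)(+1.45) = 1.1 × 10⁻³ → stable
The 105–223 m interval has Δρ < 0: lighter water underlies denser water.

105–223 m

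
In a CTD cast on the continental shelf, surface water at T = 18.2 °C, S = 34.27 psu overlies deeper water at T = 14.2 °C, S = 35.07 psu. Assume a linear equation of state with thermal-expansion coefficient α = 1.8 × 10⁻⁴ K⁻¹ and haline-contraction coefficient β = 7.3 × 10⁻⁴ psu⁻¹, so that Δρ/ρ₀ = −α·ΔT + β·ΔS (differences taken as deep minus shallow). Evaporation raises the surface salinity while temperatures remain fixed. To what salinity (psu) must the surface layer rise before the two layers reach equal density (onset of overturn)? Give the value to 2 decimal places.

36.06 psu

Neutral buoyancy requires −α(T_deep − T_surf) + β(S_deep − S_surf′) = 0.
S_surf′ = S_deep − (α/β)·ΔT = 35.07 − (1.8 × 10⁻⁴/7.3 × 10⁻⁴)·(-4.0) = 36.0563 psu.
Increase required: 36.0563 − 34.27 = 1.7863 psu.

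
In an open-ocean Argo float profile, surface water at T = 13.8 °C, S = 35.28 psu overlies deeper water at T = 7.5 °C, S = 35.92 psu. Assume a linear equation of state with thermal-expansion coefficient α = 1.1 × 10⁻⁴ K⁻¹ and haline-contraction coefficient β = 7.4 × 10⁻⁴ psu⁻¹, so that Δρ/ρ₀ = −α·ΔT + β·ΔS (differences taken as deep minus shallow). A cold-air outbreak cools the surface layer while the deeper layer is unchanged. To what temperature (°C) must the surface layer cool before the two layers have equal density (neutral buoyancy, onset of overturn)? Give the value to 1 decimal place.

3.2 °C

Neutral buoyancy requires Δρ = 0, i.e. −α(T_deep − T_surf′) + β(S_deep − S_surf) = 0.
T_surf′ = T_deep − (β/α)·ΔS = 7.5 − (7.4 × 10⁻⁴/1.1 × 10⁻⁴)·(+0.64) = 3.195 °C.
Cooling required: 13.8 − (3.195) = 10.605 °C.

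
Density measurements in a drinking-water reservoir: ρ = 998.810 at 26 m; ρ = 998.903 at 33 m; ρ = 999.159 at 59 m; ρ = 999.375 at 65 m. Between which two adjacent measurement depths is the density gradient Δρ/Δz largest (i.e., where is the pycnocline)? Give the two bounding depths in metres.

Compute the density gradient over each adjacent pair:
  26–33 m: Δρ/Δz = 0.093/7 = 0.013 kg m⁻⁴
  33–59 m: Δρ/Δz = 0.256/26 = 9.8 × 10⁻³ kg m⁻⁴
  59–65 m: Δρ/Δz = 0.216/6 = 0.036 kg m⁻⁴
The largest gradient is in the 59–65 m interval — the pycnocline.

59–65 m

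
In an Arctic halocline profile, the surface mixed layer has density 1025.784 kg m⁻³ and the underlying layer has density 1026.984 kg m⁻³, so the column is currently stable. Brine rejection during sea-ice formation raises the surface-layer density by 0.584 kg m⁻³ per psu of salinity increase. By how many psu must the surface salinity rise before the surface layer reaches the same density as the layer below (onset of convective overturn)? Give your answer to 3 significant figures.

2.05 psu

Density deficit of the surface layer: 1026.984 − 1025.784 = 1.2 kg m⁻³.
Required change = 1.2 / 0.584 = 2.05 psu.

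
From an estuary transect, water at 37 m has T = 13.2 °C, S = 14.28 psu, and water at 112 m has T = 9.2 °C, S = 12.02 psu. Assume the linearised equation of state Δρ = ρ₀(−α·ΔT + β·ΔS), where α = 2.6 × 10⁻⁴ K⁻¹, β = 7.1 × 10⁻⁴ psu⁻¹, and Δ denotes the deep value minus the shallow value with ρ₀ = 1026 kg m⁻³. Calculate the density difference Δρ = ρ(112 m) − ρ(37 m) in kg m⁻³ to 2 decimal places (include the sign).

-0.58 kg m⁻³

ΔT = -4.0 K, ΔS = -2.26 psu (deep − shallow).
Δρ/ρ₀ = −(2.6 × 10⁻⁴)(-4.0) + (7.1 × 10⁻⁴)(-2.26) = -5.646 × 10⁻⁴.
Δρ = 1026 × (-5.646 × 10⁻⁴) = -0.58 kg m⁻³.
Negative Δρ: lighter below, statically unstable.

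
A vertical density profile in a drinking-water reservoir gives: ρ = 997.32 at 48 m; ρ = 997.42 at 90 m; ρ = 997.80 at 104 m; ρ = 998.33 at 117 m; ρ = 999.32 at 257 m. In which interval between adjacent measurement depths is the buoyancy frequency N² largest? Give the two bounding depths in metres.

Compute the density gradient over each adjacent pair:
  48–90 m: Δρ/Δz = 0.10/42 = 2.4 × 10⁻³ kg m⁻⁴
  90–104 m: Δρ/Δz = 0.38/14 = 0.027 kg m⁻⁴
  104–117 m: Δρ/Δz = 0.53/13 = 0.041 kg m⁻⁴
  117–257 m: Δρ/Δz = 0.99/140 = 7.1 × 10⁻³ kg m⁻⁴
The largest gradient is in the 104–117 m interval — the pycnocline.

104–117 m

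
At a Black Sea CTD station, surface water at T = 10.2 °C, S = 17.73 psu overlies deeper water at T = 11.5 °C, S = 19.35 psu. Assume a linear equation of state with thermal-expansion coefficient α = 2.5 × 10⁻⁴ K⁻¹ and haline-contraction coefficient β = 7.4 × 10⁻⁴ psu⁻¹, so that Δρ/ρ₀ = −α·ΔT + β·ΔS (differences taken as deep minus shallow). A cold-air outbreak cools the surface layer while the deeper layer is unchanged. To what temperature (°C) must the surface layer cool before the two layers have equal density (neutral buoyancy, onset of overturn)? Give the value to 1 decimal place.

6.7 °C

Neutral buoyancy requires Δρ = 0, i.e. −α(T_deep − T_surf′) + β(S_deep − S_surf) = 0.
T_surf′ = T_deep − (β/α)·ΔS = 11.5 − (7.4 × 10⁻⁴/2.5 × 10⁻⁴)·(+1.62) = 6.705 °C.
Cooling required: 10.2 − (6.705) = 3.495 °C.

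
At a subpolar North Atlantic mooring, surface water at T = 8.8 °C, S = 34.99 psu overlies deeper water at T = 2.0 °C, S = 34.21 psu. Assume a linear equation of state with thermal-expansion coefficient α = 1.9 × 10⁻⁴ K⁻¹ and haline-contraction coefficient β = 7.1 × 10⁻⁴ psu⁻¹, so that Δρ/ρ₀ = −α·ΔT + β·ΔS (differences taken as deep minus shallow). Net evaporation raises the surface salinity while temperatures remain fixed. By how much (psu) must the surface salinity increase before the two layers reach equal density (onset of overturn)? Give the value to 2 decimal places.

Neutral buoyancy requires −α(T_deep − T_surf) + β(S_deep − S_surf′) = 0.
S_surf′ = S_deep − (α/β)·ΔT = 34.21 − (1.9 × 10⁻⁴/7.1 × 10⁻⁴)·(-6.8) = 36.0297 psu.
Increase required: 36.0297 − 34.99 = 1.0397 psu.

1.04 psu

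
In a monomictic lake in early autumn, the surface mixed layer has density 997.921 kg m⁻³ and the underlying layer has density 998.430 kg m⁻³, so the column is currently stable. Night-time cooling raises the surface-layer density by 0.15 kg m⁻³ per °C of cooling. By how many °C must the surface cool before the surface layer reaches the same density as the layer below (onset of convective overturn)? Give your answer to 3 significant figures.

3.39 °C

Density deficit of the surface layer: 998.430 − 997.921 = 0.509 kg m⁻³.
Required change = 0.509 / 0.15 = 3.39 °C.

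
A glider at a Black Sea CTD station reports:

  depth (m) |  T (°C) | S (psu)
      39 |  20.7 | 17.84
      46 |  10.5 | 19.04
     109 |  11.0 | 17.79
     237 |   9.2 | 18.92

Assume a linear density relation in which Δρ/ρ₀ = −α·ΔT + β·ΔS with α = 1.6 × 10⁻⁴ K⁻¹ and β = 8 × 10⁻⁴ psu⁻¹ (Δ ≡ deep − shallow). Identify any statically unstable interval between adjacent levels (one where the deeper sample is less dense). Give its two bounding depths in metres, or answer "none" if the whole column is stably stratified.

Evaluate Δρ/ρ₀ = −αΔT + βΔS across each adjacent pair:
  39–46 m: −αΔT+βΔS = −(1.6 × 10⁻⁴)(-10.2)+(8 × 10⁻⁴)(+1.20) = 2.6 × 10⁻³ → stable
  46–109 m: −αΔT+βΔS = −(1.6 × 10⁻⁴)(+0.5)+(8 × 10⁻⁴)(-1.25) = -1.1 × 10⁻³ → UNSTABLE
  109–237 m: −αΔT+βΔS = −(1.6 × 10⁻⁴)(-1.8)+(8 × 10⁻⁴)(+1.13) = 1.2 × 10⁻³ → stable
The 46–109 m interval has Δρ < 0: lighter water underlies denser water.

46–109 m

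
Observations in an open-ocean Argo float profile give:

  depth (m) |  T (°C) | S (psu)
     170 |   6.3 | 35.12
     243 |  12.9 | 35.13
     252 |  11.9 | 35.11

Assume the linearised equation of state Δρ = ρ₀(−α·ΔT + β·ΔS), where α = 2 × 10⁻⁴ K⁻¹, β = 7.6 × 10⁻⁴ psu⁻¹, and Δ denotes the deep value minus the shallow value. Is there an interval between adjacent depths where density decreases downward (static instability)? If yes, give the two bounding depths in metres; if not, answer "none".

Evaluate Δρ/ρ₀ = −αΔT + βΔS across each adjacent pair:
  170–243 m: −αΔT+βΔS = −(2 × 10⁻⁴)(+6.6)+(7.6 × 10⁻⁴)(+0.01) = -1.3 × 10⁻³ → UNSTABLE
  243–252 m: −αΔT+βΔS = −(2 × 10⁻⁴)(-1.0)+(7.6 × 10⁻⁴)(-0.02) = 1.8 × 10⁻⁴ → stable
The 170–243 m interval has Δρ < 0: lighter water underlies denser water.

170–243 m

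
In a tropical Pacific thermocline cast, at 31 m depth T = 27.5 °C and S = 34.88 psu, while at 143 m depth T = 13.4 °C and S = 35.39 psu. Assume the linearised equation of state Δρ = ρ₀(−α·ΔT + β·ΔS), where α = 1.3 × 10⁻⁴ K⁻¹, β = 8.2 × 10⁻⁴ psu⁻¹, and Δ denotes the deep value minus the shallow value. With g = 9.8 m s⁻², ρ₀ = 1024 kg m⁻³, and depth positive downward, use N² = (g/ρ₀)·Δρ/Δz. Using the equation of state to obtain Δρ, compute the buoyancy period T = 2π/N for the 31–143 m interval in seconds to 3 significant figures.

448 s

ΔT = -14.1 K, ΔS = +0.51 psu (deep − shallow).
Δρ/ρ₀ = −αΔT + βΔS = 1.833 × 10⁻³ + 4.182 × 10⁻⁴ = 2.2512 × 10⁻³, so Δρ ≈ 2.305 kg m⁻³.
N² = (g/ρ₀)·Δρ/Δz = g·(Δρ/ρ₀)/Δz = 9.8 × 2.2512 × 10⁻³ / 112 = 1.9698 × 10⁻⁴ s⁻².
N = √(1.9698 × 10⁻⁴) = 0.014035 rad s⁻¹ → T = 2π/N = 447.68 s ≈ 448 s.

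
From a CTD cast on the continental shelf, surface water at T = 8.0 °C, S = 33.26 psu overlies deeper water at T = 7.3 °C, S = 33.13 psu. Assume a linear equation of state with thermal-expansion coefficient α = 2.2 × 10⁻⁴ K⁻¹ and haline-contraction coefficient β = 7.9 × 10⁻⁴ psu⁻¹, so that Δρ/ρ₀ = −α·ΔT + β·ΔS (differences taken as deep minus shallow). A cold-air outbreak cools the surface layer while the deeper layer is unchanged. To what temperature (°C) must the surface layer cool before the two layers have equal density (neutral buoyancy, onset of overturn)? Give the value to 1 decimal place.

7.8 °C

Neutral buoyancy requires Δρ = 0, i.e. −α(T_deep − T_surf′) + β(S_deep − S_surf) = 0.
T_surf′ = T_deep − (β/α)·ΔS = 7.3 − (7.9 × 10⁻⁴/2.2 × 10⁻⁴)·(-0.13) = 7.767 °C.
Cooling required: 8.0 − (7.767) = 0.233 °C.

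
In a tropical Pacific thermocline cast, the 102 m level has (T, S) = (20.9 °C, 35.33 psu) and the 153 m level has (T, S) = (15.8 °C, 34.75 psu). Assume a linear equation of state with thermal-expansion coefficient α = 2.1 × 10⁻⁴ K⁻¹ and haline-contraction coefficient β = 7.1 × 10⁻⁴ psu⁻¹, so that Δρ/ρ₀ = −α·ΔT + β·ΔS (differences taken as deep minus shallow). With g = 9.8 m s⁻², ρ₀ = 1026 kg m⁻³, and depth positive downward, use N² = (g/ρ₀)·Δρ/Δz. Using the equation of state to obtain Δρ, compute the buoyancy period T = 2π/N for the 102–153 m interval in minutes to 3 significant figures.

9.30 min

ΔT = -5.1 K, ΔS = -0.58 psu (deep − shallow).
Δρ/ρ₀ = −αΔT + βΔS = 1.071 × 10⁻³ − 4.118 × 10⁻⁴ = 6.592 × 10⁻⁴, so Δρ ≈ 0.6763 kg m⁻³.
N² = (g/ρ₀)·Δρ/Δz = g·(Δρ/ρ₀)/Δz = 9.8 × 6.592 × 10⁻⁴ / 51 = 1.2667 × 10⁻⁴ s⁻².
N = √(1.2667 × 10⁻⁴) = 0.011255 rad s⁻¹ → T = 2π/N = 558.26 s = 9.3043 min ≈ 9.30 min.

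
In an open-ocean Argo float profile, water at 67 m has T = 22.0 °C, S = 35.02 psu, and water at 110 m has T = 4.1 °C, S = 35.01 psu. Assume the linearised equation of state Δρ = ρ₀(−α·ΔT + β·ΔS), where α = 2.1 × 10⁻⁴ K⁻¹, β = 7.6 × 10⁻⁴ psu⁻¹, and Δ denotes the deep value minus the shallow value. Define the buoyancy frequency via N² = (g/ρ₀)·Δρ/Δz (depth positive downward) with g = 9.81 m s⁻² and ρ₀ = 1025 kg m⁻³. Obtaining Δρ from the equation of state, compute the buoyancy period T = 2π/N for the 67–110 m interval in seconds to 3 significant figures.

215 s

ΔT = -17.9 K, ΔS = -0.01 psu (deep − shallow).
Δρ/ρ₀ = −αΔT + βΔS = 3.759 × 10⁻³ − 7.60 × 10⁻⁶ = 3.7514 × 10⁻³, so Δρ ≈ 3.845 kg m⁻³.
N² = (g/ρ₀)·Δρ/Δz = g·(Δρ/ρ₀)/Δz = 9.81 × 3.7514 × 10⁻³ / 43 = 8.5584 × 10⁻⁴ s⁻².
N = √(8.5584 × 10⁻⁴) = 0.029255 rad s⁻¹ → T = 2π/N = 214.77 s ≈ 215 s.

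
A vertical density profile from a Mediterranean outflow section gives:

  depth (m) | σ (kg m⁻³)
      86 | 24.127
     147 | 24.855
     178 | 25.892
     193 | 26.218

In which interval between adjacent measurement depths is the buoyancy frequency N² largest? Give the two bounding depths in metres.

147–178 m

Compute the density gradient over each adjacent pair:
  86–147 m: Δρ/Δz = 0.728/61 = 0.012 kg m⁻⁴
  147–178 m: Δρ/Δz = 1.037/31 = 0.033 kg m⁻⁴
  178–193 m: Δρ/Δz = 0.326/15 = 0.022 kg m⁻⁴
The largest gradient is in the 147–178 m interval — the pycnocline.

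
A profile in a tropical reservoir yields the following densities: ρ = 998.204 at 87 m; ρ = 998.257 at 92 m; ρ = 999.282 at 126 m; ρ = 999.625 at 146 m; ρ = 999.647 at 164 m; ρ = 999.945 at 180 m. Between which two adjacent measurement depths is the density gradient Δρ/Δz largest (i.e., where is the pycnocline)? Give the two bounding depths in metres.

92–126 m

Compute the density gradient over each adjacent pair:
  87–92 m: Δρ/Δz = 0.053/5 = 0.011 kg m⁻⁴
  92–126 m: Δρ/Δz = 1.025/34 = 0.030 kg m⁻⁴
  126–146 m: Δρ/Δz = 0.343/20 = 0.017 kg m⁻⁴
  146–164 m: Δρ/Δz = 0.022/18 = 1.2 × 10⁻³ kg m⁻⁴
  164–180 m: Δρ/Δz = 0.298/16 = 0.019 kg m⁻⁴
The largest gradient is in the 92–126 m interval — the pycnocline.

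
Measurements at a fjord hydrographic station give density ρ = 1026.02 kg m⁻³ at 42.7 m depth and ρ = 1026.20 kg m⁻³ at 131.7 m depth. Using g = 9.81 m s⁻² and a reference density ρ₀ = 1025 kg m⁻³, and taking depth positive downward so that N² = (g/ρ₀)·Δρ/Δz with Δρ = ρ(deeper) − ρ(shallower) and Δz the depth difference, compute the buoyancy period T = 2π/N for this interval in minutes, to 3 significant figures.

23.8 min

Δρ = 1026.20 − 1026.02 = 0.18 kg m⁻³ over Δz = 131.7 − 42.7 = 89 m.
N² = (9.81/1025) × (0.18/89) = 1.9357 × 10⁻⁵ s⁻².
N = √(1.9357 × 10⁻⁵) = 4.3997 × 10⁻³ rad s⁻¹, so T = 2π/N = 1.4281 × 10³ s = 23.802 min ≈ 23.8 min.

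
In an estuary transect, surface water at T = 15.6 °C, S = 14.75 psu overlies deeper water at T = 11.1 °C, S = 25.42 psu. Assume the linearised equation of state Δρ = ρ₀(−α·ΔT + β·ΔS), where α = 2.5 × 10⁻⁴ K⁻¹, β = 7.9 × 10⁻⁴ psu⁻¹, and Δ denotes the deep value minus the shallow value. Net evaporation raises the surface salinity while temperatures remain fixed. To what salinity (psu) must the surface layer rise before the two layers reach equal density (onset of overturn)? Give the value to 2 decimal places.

Neutral buoyancy requires −α(T_deep − T_surf) + β(S_deep − S_surf′) = 0.
S_surf′ = S_deep − (α/β)·ΔT = 25.42 − (2.5 × 10⁻⁴/7.9 × 10⁻⁴)·(-4.5) = 26.8441 psu.
Increase required: 26.8441 − 14.75 = 12.0941 psu.

26.84 psu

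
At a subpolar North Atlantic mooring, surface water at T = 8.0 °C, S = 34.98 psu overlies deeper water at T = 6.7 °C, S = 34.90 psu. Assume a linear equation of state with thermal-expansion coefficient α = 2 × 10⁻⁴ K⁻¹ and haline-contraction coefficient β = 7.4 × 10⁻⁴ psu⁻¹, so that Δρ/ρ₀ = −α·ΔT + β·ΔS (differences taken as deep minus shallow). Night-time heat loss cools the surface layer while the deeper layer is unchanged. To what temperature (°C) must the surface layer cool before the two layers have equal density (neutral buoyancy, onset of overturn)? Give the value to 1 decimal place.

7.0 °C

Neutral buoyancy requires Δρ = 0, i.e. −α(T_deep − T_surf′) + β(S_deep − S_surf) = 0.
T_surf′ = T_deep − (β/α)·ΔS = 6.7 − (7.4 × 10⁻⁴/2 × 10⁻⁴)·(-0.08) = 6.996 °C.
Cooling required: 8.0 − (6.996) = 1.004 °C.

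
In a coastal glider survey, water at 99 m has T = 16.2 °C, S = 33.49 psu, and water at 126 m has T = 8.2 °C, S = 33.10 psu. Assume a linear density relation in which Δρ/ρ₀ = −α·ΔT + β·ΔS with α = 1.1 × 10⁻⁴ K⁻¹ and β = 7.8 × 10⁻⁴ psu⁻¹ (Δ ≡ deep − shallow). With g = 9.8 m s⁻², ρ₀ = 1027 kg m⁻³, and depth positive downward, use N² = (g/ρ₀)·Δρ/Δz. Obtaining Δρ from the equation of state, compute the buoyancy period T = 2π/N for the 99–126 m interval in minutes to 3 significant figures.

7.24 min

ΔT = -8.0 K, ΔS = -0.39 psu (deep − shallow).
Δρ/ρ₀ = −αΔT + βΔS = 8.80 × 10⁻⁴ − 3.042 × 10⁻⁴ = 5.758 × 10⁻⁴, so Δρ ≈ 0.5913 kg m⁻³.
N² = (g/ρ₀)·Δρ/Δz = g·(Δρ/ρ₀)/Δz = 9.8 × 5.758 × 10⁻⁴ / 27 = 2.0899 × 10⁻⁴ s⁻².
N = √(2.0899 × 10⁻⁴) = 0.014456 rad s⁻¹ → T = 2π/N = 434.64 s = 7.2440 min ≈ 7.24 min.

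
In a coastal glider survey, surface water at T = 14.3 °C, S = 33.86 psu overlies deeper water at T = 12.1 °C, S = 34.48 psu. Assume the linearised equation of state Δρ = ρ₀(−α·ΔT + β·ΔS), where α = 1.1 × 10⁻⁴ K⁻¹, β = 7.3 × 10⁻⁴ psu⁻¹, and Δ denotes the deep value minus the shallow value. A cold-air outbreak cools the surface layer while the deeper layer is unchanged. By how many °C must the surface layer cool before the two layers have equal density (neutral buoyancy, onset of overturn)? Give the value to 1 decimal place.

Neutral buoyancy requires Δρ = 0, i.e. −α(T_deep − T_surf′) + β(S_deep − S_surf) = 0.
T_surf′ = T_deep − (β/α)·ΔS = 12.1 − (7.3 × 10⁻⁴/1.1 × 10⁻⁴)·(+0.62) = 7.985 °C.
Cooling required: 14.3 − (7.985) = 6.315 °C.

6.3 °C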